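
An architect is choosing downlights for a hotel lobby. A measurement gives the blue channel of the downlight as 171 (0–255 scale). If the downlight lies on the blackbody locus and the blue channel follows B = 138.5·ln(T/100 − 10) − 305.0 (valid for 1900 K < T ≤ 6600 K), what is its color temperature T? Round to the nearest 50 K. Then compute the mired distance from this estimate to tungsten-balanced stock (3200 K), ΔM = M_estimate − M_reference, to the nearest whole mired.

-69 mireds

ln(t − 10) = (171 + 305.0) / 138.5 = 3.4368.
t − 10 = e^3.4368 = 31.088, so t = 41.088.
T = 100·t = 4109 K → 4100 K to the nearest 50 K.
M_estimate = 10⁶/4100 = 243.90; M_reference = 10⁶/3200 = 312.50.
ΔM = 243.90 − 312.50 = -68.60 → -69 mireds.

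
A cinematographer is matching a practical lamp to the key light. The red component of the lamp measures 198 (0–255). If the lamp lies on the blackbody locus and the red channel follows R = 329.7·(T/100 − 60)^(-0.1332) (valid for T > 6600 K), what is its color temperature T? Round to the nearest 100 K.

(t − 60)^(-0.1332) = 198/329.7 = 0.60055.
t − 60 = 0.60055^(1/-0.1332) = 0.60055^(-7.508) = 45.980, so t = 105.980.
T = 100·t = 10598 K → 10600 K to the nearest 100 K.

10600 K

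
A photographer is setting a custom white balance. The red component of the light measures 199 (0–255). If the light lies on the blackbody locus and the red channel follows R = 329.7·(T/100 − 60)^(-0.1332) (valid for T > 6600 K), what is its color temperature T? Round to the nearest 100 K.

(t − 60)^(-0.1332) = 199/329.7 = 0.60358.
t − 60 = 0.60358^(1/-0.1332) = 0.60358^(-7.508) = 44.273, so t = 104.273.
T = 100·t = 10427 K → 10400 K to the nearest 100 K.

10400 K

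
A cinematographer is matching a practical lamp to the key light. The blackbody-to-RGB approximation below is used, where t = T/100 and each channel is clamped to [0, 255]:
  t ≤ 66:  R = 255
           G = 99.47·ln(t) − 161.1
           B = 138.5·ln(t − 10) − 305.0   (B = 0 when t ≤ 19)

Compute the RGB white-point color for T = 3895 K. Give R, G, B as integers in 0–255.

t = 3895/100 = 38.95; the t ≤ 66 branch applies.
R = 255 by definition for t ≤ 66.
G = 99.47·ln 38.95 − 161.1 = 99.47·3.6623 − 161.1 = 203.187.
B = 138.5·ln(38.95 − 10) − 305.0 = 138.5·ln 28.95 − 305.0 = 138.5·3.3656 − 305.0 = 161.131.
Rounded: (255, 203, 161).

R=255, G=203, B=161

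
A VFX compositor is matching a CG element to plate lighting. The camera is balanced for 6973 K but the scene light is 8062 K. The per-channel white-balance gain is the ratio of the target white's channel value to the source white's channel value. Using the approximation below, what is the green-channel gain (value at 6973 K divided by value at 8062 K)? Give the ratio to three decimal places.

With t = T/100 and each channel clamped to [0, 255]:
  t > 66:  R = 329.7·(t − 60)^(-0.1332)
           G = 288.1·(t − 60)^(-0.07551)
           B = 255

At 8062 K (t = 80.62):
  G = 288.1·(80.62 − 60)^(-0.07551) = 288.1·20.62^(-0.07551) = 288.1·0.79572 = 229.246.
At 6973 K (t = 69.73):
  G = 288.1·(69.73 − 60)^(-0.07551) = 288.1·9.73^(-0.07551) = 288.1·0.84215 = 242.622.
Gain = 242.622 / 229.246 = 1.0584 → 1.058.

1.058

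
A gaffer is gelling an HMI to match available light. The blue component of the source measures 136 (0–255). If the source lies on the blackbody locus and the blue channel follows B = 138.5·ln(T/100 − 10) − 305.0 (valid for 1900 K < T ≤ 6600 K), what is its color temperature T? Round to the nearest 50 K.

3400 K

ln(t − 10) = (136 + 305.0) / 138.5 = 3.1841.
t − 10 = e^3.1841 = 24.146, so t = 34.146.
T = 100·t = 3415 K → 3400 K to the nearest 50 K.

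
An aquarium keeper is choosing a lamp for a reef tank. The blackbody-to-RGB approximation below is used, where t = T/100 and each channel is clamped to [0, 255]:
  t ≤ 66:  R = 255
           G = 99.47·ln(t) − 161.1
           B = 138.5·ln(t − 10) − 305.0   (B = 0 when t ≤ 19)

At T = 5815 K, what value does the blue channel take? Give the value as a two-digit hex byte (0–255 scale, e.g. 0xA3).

0xE8

t = 5815/100 = 58.15; the t ≤ 66 branch applies.
B = 138.5·ln(58.15 − 10) − 305.0 = 138.5·ln 48.15 − 305.0 = 138.5·3.8743 − 305.0 = 231.593.
Rounded: 232; in hex, 0xE8.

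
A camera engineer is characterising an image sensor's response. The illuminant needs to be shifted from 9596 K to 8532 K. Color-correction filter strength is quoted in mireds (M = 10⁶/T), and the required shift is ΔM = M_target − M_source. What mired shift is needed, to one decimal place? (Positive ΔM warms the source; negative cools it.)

+13.0 mireds

M_source = 10⁶/9596 = 104.210; M_target = 10⁶/8532 = 117.206.
ΔM = 117.206 − 104.210 = 12.996 → +13.0 mireds, a warming shift.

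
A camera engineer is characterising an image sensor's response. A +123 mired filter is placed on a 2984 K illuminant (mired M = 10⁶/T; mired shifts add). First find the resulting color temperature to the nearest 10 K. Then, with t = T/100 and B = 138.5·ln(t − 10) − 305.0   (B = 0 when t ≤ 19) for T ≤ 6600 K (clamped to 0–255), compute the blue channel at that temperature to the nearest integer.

37

M_in = 10⁶/2984 = 335.12; M_out = 335.12 + (+123) = 458.12.
T_out = 10⁶/458.12 = 2182.8 K → 2180 K; t = 21.8.
B = 138.5·ln(21.8 − 10) − 305.0 = 138.5·ln 11.8 − 305.0 = 138.5·2.4681 − 305.0 = 36.832.
Rounded: 37.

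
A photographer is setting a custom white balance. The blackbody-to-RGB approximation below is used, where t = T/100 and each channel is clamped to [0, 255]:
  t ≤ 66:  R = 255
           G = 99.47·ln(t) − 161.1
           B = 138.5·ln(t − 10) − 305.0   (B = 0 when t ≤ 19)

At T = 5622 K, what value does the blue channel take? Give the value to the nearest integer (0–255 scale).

226

t = 5622/100 = 56.22; the t ≤ 66 branch applies.
B = 138.5·ln(56.22 − 10) − 305.0 = 138.5·ln 46.22 − 305.0 = 138.5·3.8334 − 305.0 = 225.928.
Rounded: 226.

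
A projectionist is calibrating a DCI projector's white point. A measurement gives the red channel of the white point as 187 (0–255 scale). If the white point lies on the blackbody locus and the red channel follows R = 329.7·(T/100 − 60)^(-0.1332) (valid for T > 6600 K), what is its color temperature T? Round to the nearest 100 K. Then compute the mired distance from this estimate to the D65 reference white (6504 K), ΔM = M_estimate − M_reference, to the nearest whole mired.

-77 mireds

(t − 60)^(-0.1332) = 187/329.7 = 0.56718.
t − 60 = 0.56718^(1/-0.1332) = 0.56718^(-7.508) = 70.620, so t = 130.620.
T = 100·t = 13062 K → 13100 K to the nearest 100 K.
M_estimate = 10⁶/13100 = 76.34; M_reference = 10⁶/6504 = 153.75.
ΔM = 76.34 − 153.75 = -77.42 → -77 mireds.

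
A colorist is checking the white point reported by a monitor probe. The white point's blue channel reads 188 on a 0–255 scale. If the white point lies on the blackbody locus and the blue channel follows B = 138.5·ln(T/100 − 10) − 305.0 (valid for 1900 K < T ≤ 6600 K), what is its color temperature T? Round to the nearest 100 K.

ln(t − 10) = (188 + 305.0) / 138.5 = 3.5596.
t − 10 = e^3.5596 = 35.148, so t = 45.148.
T = 100·t = 4515 K → 4500 K to the nearest 100 K.

4500 K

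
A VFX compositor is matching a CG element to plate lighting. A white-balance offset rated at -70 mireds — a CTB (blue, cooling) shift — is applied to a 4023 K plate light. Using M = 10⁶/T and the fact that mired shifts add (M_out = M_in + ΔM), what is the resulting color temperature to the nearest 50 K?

M_in = 10⁶/4023 = 248.57 mireds.
M_out = 248.57 + (-70) = 178.57 mireds.
T_out = 10⁶/178.57 = 5600.0 K → 5600 K.

5600 K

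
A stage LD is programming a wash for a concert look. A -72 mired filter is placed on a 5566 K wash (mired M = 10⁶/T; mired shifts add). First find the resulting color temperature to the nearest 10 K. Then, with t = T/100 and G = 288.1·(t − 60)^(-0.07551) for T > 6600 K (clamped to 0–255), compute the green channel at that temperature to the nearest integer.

221

M_in = 10⁶/5566 = 179.66; M_out = 179.66 + (-72) = 107.66.
T_out = 10⁶/107.66 = 9288.3 K → 9290 K; t = 92.9.
G = 288.1·(92.9 − 60)^(-0.07551) = 288.1·32.9^(-0.07551) = 288.1·0.76813 = 221.299.
Rounded: 221.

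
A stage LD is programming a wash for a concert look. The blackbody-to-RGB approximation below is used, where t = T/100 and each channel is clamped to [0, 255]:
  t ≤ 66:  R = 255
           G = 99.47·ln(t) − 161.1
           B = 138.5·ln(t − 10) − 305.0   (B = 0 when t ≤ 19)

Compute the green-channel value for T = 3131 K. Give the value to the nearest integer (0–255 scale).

t = 3131/100 = 31.31; the t ≤ 66 branch applies.
G = 99.47·ln 31.31 − 161.1 = 99.47·3.4439 − 161.1 = 181.468.
Rounded: 181.

181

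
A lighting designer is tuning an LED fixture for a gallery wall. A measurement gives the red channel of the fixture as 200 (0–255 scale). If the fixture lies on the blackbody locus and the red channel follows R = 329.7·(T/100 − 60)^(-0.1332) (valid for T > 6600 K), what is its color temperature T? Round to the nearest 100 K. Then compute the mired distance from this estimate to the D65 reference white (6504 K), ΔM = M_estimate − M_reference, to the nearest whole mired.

-57 mireds

(t − 60)^(-0.1332) = 200/329.7 = 0.60661.
t − 60 = 0.60661^(1/-0.1332) = 0.60661^(-7.508) = 42.638, so t = 102.638.
T = 100·t = 10264 K → 10300 K to the nearest 100 K.
M_estimate = 10⁶/10300 = 97.09; M_reference = 10⁶/6504 = 153.75.
ΔM = 97.09 − 153.75 = -56.66 → -57 mireds.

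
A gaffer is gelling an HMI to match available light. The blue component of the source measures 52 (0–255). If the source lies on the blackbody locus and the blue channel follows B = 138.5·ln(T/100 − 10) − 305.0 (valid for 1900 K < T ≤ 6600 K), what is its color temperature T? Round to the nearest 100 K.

ln(t − 10) = (52 + 305.0) / 138.5 = 2.5776.
t − 10 = e^2.5776 = 13.166, so t = 23.166.
T = 100·t = 2317 K → 2300 K to the nearest 100 K.

2300 K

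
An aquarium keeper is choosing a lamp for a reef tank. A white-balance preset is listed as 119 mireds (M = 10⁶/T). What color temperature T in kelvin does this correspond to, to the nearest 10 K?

8400 K

T = 10⁶ / 119 = 8403.36 K → 8400 K.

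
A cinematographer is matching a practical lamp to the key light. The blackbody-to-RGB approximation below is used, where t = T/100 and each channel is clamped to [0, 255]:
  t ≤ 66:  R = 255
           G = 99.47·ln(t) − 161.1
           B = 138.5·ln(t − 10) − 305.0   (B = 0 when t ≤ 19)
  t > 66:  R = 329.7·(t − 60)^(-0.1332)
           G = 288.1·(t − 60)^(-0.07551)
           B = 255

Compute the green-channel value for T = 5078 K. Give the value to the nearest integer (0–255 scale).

t = 5078/100 = 50.78; the t ≤ 66 branch applies.
G = 99.47·ln 50.78 − 161.1 = 99.47·3.9275 − 161.1 = 229.569.
Rounded: 230.

230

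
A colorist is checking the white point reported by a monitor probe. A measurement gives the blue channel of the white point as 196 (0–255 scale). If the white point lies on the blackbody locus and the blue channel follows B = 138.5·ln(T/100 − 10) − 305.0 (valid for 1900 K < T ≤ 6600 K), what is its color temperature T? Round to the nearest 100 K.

ln(t − 10) = (196 + 305.0) / 138.5 = 3.6173.
t − 10 = e^3.6173 = 37.238, so t = 47.238.
T = 100·t = 4724 K → 4700 K to the nearest 100 K.

4700 K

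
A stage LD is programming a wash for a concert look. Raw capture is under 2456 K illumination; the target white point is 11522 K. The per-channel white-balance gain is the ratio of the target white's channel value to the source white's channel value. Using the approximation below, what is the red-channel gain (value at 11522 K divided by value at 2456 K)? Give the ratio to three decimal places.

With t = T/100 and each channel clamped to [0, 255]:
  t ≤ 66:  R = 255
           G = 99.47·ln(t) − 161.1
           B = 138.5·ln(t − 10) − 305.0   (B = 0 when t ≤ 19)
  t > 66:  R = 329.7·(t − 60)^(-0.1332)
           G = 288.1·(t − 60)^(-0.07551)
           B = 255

0.758

At 2456 K (t = 24.56):
  R = 255 by definition for t ≤ 66.
At 11522 K (t = 115.22):
  R = 329.7·(115.22 − 60)^(-0.1332) = 329.7·55.22^(-0.1332) = 329.7·0.58607 = 193.229.
Gain = 193.229 / 255.000 = 0.7578 → 0.758.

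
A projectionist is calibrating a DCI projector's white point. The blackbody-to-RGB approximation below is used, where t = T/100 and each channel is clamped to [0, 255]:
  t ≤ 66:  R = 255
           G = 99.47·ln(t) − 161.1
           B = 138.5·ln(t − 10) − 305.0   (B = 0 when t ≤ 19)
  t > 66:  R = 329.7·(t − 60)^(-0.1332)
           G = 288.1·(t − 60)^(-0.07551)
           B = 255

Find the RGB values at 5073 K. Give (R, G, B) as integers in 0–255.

(255, 229, 208)

t = 5073/100 = 50.73; the t ≤ 66 branch applies.
R = 255 by definition for t ≤ 66.
G = 99.47·ln 50.73 − 161.1 = 99.47·3.9265 − 161.1 = 229.471.
B = 138.5·ln(50.73 − 10) − 305.0 = 138.5·ln 40.73 − 305.0 = 138.5·3.7070 − 305.0 = 208.415.
Rounded: (255, 229, 208).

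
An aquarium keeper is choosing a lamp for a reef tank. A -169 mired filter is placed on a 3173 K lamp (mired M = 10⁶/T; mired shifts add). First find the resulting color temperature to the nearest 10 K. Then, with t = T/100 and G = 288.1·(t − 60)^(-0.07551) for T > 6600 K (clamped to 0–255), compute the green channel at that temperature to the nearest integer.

245

M_in = 10⁶/3173 = 315.16; M_out = 315.16 + (-169) = 146.16.
T_out = 10⁶/146.16 = 6841.9 K → 6840 K; t = 68.4.
G = 288.1·(68.4 − 60)^(-0.07551) = 288.1·8.4^(-0.07551) = 288.1·0.85155 = 245.330.
Rounded: 245.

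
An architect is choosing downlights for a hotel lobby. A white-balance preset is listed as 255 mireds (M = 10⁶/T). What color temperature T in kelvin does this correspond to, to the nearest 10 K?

3920 K

T = 10⁶ / 255 = 3921.57 K → 3920 K.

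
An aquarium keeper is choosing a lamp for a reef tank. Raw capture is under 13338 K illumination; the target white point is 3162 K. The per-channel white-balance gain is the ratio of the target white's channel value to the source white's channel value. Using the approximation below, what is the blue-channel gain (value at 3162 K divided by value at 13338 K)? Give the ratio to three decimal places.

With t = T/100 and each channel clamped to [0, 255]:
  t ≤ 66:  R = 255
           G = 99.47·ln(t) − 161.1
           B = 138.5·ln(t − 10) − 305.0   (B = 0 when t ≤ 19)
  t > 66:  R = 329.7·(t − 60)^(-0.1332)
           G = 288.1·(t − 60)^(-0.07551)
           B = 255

At 13338 K (t = 133.38):
  B = 255 by definition for t > 66.
At 3162 K (t = 31.62):
  B = 138.5·ln(31.62 − 10) − 305.0 = 138.5·ln 21.62 − 305.0 = 138.5·3.0736 − 305.0 = 120.696.
Gain = 120.696 / 255.000 = 0.4733 → 0.473.

0.473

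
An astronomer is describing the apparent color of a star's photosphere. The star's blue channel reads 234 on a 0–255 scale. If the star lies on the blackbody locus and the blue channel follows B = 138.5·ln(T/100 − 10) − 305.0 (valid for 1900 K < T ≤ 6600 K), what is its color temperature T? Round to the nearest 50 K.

ln(t − 10) = (234 + 305.0) / 138.5 = 3.8917.
t − 10 = e^3.8917 = 48.994, so t = 58.994.
T = 100·t = 5899 K → 5900 K to the nearest 50 K.

5900 K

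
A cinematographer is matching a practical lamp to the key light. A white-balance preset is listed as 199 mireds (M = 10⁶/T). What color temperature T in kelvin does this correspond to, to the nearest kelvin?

5025 K

T = 10⁶ / 199 = 5025.13 K → 5025 K.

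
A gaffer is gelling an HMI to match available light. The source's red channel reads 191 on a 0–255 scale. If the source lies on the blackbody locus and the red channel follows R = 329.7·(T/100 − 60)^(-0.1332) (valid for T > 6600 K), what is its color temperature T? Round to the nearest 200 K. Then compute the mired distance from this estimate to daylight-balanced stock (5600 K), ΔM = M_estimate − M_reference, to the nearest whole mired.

(t − 60)^(-0.1332) = 191/329.7 = 0.57931.
t − 60 = 0.57931^(1/-0.1332) = 0.57931^(-7.508) = 60.245, so t = 120.245.
T = 100·t = 12025 K → 12000 K to the nearest 200 K.
M_estimate = 10⁶/12000 = 83.33; M_reference = 10⁶/5600 = 178.57.
ΔM = 83.33 − 178.57 = -95.24 → -95 mireds.

-95 mireds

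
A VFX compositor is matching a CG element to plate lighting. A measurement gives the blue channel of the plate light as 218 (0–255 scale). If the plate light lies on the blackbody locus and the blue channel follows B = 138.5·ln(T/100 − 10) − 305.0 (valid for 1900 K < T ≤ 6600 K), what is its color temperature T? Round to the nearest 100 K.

5400 K

ln(t − 10) = (218 + 305.0) / 138.5 = 3.7762.
t − 10 = e^3.7762 = 43.649, so t = 53.649.
T = 100·t = 5365 K → 5400 K to the nearest 100 K.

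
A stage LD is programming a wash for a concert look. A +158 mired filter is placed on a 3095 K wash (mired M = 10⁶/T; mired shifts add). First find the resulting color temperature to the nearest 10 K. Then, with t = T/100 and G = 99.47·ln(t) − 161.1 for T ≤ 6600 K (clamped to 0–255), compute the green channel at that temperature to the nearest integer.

M_in = 10⁶/3095 = 323.10; M_out = 323.10 + (+158) = 481.10.
T_out = 10⁶/481.10 = 2078.6 K → 2080 K; t = 20.8.
G = 99.47·ln 20.8 − 161.1 = 99.47·3.0350 − 161.1 = 140.787.
Rounded: 141.

141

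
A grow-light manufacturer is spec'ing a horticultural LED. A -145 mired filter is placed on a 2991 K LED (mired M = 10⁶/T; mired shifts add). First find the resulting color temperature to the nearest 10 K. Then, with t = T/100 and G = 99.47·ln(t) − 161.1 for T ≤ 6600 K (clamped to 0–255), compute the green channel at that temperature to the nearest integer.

233

M_in = 10⁶/2991 = 334.34; M_out = 334.34 + (-145) = 189.34.
T_out = 10⁶/189.34 = 5281.6 K → 5280 K; t = 52.8.
G = 99.47·ln 52.8 − 161.1 = 99.47·3.9665 − 161.1 = 233.449.
Rounded: 233.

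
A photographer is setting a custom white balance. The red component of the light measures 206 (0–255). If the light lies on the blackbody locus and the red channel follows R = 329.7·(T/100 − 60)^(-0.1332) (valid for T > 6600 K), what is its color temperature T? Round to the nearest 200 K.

(t − 60)^(-0.1332) = 206/329.7 = 0.62481.
t − 60 = 0.62481^(1/-0.1332) = 0.62481^(-7.508) = 34.152, so t = 94.152.
T = 100·t = 9415 K → 9400 K to the nearest 200 K.

9400 K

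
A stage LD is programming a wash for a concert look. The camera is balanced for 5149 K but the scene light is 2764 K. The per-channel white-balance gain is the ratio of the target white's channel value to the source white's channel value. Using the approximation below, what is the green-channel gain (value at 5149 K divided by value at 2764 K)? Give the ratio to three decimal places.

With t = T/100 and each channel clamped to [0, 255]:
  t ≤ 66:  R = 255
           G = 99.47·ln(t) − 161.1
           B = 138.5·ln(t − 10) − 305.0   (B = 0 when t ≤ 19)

1.366

At 2764 K (t = 27.64):
  G = 99.47·ln 27.64 − 161.1 = 99.47·3.3193 − 161.1 = 169.067.
At 5149 K (t = 51.49):
  G = 99.47·ln 51.49 − 161.1 = 99.47·3.9414 − 161.1 = 230.950.
Gain = 230.950 / 169.067 = 1.3660 → 1.366.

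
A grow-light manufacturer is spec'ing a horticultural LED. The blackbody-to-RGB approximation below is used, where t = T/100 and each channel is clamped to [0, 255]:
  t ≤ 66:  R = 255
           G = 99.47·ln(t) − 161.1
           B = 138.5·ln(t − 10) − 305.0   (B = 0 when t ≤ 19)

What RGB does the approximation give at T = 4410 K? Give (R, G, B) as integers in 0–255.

(255, 216, 184)

t = 4410/100 = 44.1; the t ≤ 66 branch applies.
R = 255 by definition for t ≤ 66.
G = 99.47·ln 44.1 − 161.1 = 99.47·3.7865 − 161.1 = 215.539.
B = 138.5·ln(44.1 − 10) − 305.0 = 138.5·ln 34.1 − 305.0 = 138.5·3.5293 − 305.0 = 183.808.
Rounded: (255, 216, 184).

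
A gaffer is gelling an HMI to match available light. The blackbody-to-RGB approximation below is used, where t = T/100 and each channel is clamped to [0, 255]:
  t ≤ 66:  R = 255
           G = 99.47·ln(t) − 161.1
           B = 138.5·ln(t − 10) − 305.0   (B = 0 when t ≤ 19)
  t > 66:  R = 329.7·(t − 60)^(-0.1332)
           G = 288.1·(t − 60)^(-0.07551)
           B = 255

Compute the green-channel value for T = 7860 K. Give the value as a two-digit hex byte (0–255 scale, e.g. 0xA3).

0xE7

t = 7860/100 = 78.6; the t > 66 branch applies.
G = 288.1·(78.6 − 60)^(-0.07551) = 288.1·18.6^(-0.07551) = 288.1·0.80193 = 231.037.
Rounded: 231; in hex, 0xE7.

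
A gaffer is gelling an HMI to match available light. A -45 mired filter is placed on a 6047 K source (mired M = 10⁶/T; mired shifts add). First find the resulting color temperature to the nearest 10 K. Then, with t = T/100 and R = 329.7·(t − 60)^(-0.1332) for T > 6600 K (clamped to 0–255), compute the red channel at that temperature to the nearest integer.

M_in = 10⁶/6047 = 165.37; M_out = 165.37 + (-45) = 120.37.
T_out = 10⁶/120.37 = 8307.6 K → 8310 K; t = 83.1.
R = 329.7·(83.1 − 60)^(-0.1332) = 329.7·23.1^(-0.1332) = 329.7·0.65821 = 217.013.
Rounded: 217.

217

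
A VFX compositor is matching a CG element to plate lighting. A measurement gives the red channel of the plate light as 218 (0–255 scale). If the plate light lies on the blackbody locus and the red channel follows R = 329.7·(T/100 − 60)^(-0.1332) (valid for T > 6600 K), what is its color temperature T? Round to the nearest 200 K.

8200 K

(t − 60)^(-0.1332) = 218/329.7 = 0.66121.
t − 60 = 0.66121^(1/-0.1332) = 0.66121^(-7.508) = 22.326, so t = 82.326.
T = 100·t = 8233 K → 8200 K to the nearest 200 K.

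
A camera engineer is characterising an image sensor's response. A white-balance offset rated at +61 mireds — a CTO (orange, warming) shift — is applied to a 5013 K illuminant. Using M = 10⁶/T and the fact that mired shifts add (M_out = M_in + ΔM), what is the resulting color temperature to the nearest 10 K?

3840 K

M_in = 10⁶/5013 = 199.48 mireds.
M_out = 199.48 + (+61) = 260.48 mireds.
T_out = 10⁶/260.48 = 3839.0 K → 3840 K.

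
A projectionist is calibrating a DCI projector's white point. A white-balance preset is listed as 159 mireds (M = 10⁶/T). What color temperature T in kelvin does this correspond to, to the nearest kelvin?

T = 10⁶ / 159 = 6289.31 K → 6289 K.

6289 K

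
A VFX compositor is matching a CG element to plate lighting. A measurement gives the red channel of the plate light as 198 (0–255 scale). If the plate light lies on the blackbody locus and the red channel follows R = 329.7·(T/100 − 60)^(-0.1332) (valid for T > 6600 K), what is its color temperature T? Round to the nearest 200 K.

(t − 60)^(-0.1332) = 198/329.7 = 0.60055.
t − 60 = 0.60055^(1/-0.1332) = 0.60055^(-7.508) = 45.980, so t = 105.980.
T = 100·t = 10598 K → 10600 K to the nearest 200 K.

10600 K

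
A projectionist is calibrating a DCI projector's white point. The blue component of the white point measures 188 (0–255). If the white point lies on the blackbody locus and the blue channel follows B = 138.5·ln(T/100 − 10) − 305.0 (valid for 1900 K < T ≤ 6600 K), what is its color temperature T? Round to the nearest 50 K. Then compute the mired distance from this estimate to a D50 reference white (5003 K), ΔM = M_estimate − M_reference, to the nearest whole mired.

+22 mireds

ln(t − 10) = (188 + 305.0) / 138.5 = 3.5596.
t − 10 = e^3.5596 = 35.148, so t = 45.148.
T = 100·t = 4515 K → 4500 K to the nearest 50 K.
M_estimate = 10⁶/4500 = 222.22; M_reference = 10⁶/5003 = 199.88.
ΔM = 222.22 − 199.88 = 22.34 → +22 mireds.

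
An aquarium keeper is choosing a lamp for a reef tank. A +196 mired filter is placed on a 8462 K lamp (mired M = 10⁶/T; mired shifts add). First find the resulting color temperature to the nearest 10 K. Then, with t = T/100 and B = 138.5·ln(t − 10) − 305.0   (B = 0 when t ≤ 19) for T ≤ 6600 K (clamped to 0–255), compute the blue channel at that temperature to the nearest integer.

122

M_in = 10⁶/8462 = 118.18; M_out = 118.18 + (+196) = 314.18.
T_out = 10⁶/314.18 = 3182.9 K → 3180 K; t = 31.8.
B = 138.5·ln(31.8 − 10) − 305.0 = 138.5·ln 21.8 − 305.0 = 138.5·3.0819 − 305.0 = 121.845.
Rounded: 122.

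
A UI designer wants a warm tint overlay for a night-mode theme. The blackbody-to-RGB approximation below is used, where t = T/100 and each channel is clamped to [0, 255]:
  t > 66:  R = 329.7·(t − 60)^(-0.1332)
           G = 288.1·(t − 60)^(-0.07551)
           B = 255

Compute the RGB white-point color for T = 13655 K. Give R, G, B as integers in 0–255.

t = 13655/100 = 136.55; the t > 66 branch applies.
R = 329.7·(136.55 − 60)^(-0.1332) = 329.7·76.55^(-0.1332) = 329.7·0.56112 = 185.002.
G = 288.1·(136.55 − 60)^(-0.07551) = 288.1·76.55^(-0.07551) = 288.1·0.72068 = 207.628.
B = 255 by definition for t > 66.
Rounded: (185, 208, 255).

R=185, G=208, B=255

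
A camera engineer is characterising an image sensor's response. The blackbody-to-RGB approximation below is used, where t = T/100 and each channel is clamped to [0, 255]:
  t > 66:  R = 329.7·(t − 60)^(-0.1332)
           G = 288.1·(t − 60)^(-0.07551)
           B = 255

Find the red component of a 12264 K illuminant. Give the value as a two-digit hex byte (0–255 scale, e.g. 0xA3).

0xBE

t = 12264/100 = 122.64; the t > 66 branch applies.
R = 329.7·(122.64 − 60)^(-0.1332) = 329.7·62.64^(-0.1332) = 329.7·0.57631 = 190.011.
Rounded: 190; in hex, 0xBE.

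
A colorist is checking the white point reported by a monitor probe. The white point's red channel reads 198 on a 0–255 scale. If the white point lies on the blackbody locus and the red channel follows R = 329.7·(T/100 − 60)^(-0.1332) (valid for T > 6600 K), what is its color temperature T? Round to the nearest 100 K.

(t − 60)^(-0.1332) = 198/329.7 = 0.60055.
t − 60 = 0.60055^(1/-0.1332) = 0.60055^(-7.508) = 45.980, so t = 105.980.
T = 100·t = 10598 K → 10600 K to the nearest 100 K.

10600 K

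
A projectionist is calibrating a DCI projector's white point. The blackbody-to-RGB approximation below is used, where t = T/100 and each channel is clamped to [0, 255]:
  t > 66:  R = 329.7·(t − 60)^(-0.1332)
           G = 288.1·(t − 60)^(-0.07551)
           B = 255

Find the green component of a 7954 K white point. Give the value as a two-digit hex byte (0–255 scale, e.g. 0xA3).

0xE6

t = 7954/100 = 79.54; the t > 66 branch applies.
G = 288.1·(79.54 − 60)^(-0.07551) = 288.1·19.54^(-0.07551) = 288.1·0.79895 = 230.179.
Rounded: 230; in hex, 0xE6.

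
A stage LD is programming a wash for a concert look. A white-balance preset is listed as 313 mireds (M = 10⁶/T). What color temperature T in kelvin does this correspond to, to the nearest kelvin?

3195 K

T = 10⁶ / 313 = 3194.89 K → 3195 K.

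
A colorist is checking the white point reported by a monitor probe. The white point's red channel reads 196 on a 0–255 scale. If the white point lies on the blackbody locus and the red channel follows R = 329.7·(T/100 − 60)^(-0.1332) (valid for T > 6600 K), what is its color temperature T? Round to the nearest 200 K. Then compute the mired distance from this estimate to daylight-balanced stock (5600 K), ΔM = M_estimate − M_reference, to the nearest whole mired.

(t − 60)^(-0.1332) = 196/329.7 = 0.59448.
t − 60 = 0.59448^(1/-0.1332) = 0.59448^(-7.508) = 49.621, so t = 109.621.
T = 100·t = 10962 K → 11000 K to the nearest 200 K.
M_estimate = 10⁶/11000 = 90.91; M_reference = 10⁶/5600 = 178.57.
ΔM = 90.91 − 178.57 = -87.66 → -88 mireds.

-88 mireds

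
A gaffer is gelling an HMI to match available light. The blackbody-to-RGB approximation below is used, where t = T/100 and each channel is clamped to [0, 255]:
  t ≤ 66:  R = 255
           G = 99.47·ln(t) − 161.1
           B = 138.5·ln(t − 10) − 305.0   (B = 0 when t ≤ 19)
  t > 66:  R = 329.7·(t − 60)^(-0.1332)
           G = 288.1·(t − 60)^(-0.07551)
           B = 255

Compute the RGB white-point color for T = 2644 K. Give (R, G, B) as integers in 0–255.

(255, 165, 83)

t = 2644/100 = 26.44; the t ≤ 66 branch applies.
R = 255 by definition for t ≤ 66.
G = 99.47·ln 26.44 − 161.1 = 99.47·3.2749 − 161.1 = 164.652.
B = 138.5·ln(26.44 − 10) − 305.0 = 138.5·ln 16.44 − 305.0 = 138.5·2.7997 − 305.0 = 82.761.
Rounded: (255, 165, 83).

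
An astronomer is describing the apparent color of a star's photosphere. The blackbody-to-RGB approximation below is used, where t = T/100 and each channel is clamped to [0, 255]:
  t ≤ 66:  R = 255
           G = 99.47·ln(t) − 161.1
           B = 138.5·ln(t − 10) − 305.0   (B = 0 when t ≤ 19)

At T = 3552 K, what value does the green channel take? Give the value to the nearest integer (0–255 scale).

194

t = 3552/100 = 35.52; the t ≤ 66 branch applies.
G = 99.47·ln 35.52 − 161.1 = 99.47·3.5701 − 161.1 = 194.017.
Rounded: 194.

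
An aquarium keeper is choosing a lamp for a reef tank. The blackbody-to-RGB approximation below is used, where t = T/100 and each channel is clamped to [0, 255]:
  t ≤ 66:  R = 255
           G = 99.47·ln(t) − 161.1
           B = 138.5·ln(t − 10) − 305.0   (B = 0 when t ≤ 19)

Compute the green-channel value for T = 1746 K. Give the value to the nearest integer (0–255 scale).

123

t = 1746/100 = 17.46; the t ≤ 66 branch applies.
G = 99.47·ln 17.46 − 161.1 = 99.47·2.8599 − 161.1 = 123.376.
Rounded: 123.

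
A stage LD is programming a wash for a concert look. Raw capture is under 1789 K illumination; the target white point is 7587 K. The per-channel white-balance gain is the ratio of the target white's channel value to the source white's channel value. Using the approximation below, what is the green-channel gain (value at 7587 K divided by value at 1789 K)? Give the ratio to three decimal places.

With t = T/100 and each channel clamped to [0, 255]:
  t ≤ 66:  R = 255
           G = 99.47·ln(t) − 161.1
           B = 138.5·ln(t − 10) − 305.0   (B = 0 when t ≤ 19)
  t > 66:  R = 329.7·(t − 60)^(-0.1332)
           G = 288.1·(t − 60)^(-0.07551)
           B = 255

At 1789 K (t = 17.89):
  G = 99.47·ln 17.89 − 161.1 = 99.47·2.8842 − 161.1 = 125.796.
At 7587 K (t = 75.87):
  G = 288.1·(75.87 − 60)^(-0.07551) = 288.1·15.87^(-0.07551) = 288.1·0.81160 = 233.823.
Gain = 233.823 / 125.796 = 1.8588 → 1.859.

1.859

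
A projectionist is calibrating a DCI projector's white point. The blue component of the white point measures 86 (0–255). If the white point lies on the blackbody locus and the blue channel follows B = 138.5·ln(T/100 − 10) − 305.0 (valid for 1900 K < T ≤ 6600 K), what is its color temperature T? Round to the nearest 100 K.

2700 K

ln(t − 10) = (86 + 305.0) / 138.5 = 2.8231.
t − 10 = e^2.8231 = 16.829, so t = 26.829.
T = 100·t = 2683 K → 2700 K to the nearest 100 K.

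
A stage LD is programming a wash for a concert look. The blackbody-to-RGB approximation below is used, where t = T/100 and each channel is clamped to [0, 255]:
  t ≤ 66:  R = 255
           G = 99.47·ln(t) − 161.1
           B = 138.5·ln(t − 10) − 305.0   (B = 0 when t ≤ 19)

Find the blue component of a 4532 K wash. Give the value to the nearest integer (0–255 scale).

189

t = 4532/100 = 45.32; the t ≤ 66 branch applies.
B = 138.5·ln(45.32 − 10) − 305.0 = 138.5·ln 35.32 − 305.0 = 138.5·3.5644 − 305.0 = 188.676.
Rounded: 189.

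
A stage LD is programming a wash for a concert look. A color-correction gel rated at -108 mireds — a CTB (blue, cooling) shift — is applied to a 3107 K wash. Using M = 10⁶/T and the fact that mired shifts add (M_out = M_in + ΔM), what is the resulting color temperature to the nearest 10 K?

M_in = 10⁶/3107 = 321.85 mireds.
M_out = 321.85 + (-108) = 213.85 mireds.
T_out = 10⁶/213.85 = 4676.1 K → 4680 K.

4680 K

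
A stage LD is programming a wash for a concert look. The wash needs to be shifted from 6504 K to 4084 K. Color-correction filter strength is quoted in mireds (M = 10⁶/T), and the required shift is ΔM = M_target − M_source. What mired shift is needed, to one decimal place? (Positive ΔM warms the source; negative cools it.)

M_source = 10⁶/6504 = 153.752; M_target = 10⁶/4084 = 244.858.
ΔM = 244.858 − 153.752 = 91.106 → +91.1 mireds, a warming shift.

+91.1 mireds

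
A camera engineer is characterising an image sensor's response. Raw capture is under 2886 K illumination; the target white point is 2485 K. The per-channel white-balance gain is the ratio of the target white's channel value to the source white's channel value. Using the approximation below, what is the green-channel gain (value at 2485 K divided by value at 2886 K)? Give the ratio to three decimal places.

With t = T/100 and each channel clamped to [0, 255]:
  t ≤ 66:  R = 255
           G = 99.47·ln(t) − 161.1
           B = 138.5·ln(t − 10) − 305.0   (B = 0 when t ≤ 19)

0.914

At 2886 K (t = 28.86):
  G = 99.47·ln 28.86 − 161.1 = 99.47·3.3625 − 161.1 = 173.364.
At 2485 K (t = 24.85):
  G = 99.47·ln 24.85 − 161.1 = 99.47·3.2129 − 161.1 = 158.483.
Gain = 158.483 / 173.364 = 0.9142 → 0.914.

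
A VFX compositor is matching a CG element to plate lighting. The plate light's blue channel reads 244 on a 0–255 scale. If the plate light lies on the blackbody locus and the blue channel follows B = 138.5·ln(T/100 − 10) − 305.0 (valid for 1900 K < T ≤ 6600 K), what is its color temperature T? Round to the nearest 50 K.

ln(t − 10) = (244 + 305.0) / 138.5 = 3.9639.
t − 10 = e^3.9639 = 52.662, so t = 62.662.
T = 100·t = 6266 K → 6250 K to the nearest 50 K.

6250 K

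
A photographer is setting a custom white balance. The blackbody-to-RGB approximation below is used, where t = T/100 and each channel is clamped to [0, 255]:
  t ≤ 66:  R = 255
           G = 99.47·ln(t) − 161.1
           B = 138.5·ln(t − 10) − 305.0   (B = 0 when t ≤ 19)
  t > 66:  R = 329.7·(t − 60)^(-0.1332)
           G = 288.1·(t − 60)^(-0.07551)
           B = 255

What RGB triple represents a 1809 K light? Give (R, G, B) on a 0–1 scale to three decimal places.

t = 1809/100 = 18.09; the t ≤ 66 branch applies.
R = 255 by definition for t ≤ 66.
G = 99.47·ln 18.09 − 161.1 = 99.47·2.8954 − 161.1 = 126.901.
t = 18.09 ≤ 19, so B = 0.
Dividing each by 255: (1.0000, 0.4977, 0.0000) → (1.000, 0.498, 0.000).

(1.000, 0.498, 0.000)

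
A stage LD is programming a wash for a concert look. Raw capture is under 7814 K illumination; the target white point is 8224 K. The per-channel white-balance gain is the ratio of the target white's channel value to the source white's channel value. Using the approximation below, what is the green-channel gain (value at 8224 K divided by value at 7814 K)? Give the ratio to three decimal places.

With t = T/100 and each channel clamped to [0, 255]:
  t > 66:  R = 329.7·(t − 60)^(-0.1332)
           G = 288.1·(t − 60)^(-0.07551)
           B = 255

At 7814 K (t = 78.14):
  G = 288.1·(78.14 − 60)^(-0.07551) = 288.1·18.14^(-0.07551) = 288.1·0.80345 = 231.475.
At 8224 K (t = 82.24):
  G = 288.1·(82.24 − 60)^(-0.07551) = 288.1·22.24^(-0.07551) = 288.1·0.79118 = 227.940.
Gain = 227.940 / 231.475 = 0.9847 → 0.985.

0.985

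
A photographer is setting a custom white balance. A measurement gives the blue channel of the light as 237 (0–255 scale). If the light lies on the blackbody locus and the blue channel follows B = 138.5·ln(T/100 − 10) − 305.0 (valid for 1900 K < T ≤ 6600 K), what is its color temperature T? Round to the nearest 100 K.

6000 K

ln(t − 10) = (237 + 305.0) / 138.5 = 3.9134.
t − 10 = e^3.9134 = 50.067, so t = 60.067.
T = 100·t = 6007 K → 6000 K to the nearest 100 K.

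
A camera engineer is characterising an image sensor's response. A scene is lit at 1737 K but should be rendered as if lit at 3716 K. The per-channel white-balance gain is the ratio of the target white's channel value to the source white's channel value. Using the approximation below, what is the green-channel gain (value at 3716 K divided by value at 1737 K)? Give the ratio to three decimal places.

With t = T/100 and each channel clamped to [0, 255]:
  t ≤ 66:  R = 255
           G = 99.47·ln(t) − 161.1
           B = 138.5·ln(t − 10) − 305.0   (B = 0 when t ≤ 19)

At 1737 K (t = 17.37):
  G = 99.47·ln 17.37 − 161.1 = 99.47·2.8547 − 161.1 = 122.861.
At 3716 K (t = 37.16):
  G = 99.47·ln 37.16 − 161.1 = 99.47·3.6152 − 161.1 = 198.507.
Gain = 198.507 / 122.861 = 1.6157 → 1.616.

1.616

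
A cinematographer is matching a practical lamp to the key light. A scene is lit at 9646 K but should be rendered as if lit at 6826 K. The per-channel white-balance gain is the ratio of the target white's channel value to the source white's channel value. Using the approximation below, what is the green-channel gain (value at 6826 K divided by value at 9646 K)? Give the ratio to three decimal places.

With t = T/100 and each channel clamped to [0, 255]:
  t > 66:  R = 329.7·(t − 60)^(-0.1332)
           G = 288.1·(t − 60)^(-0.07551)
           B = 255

At 9646 K (t = 96.46):
  G = 288.1·(96.46 − 60)^(-0.07551) = 288.1·36.46^(-0.07551) = 288.1·0.76220 = 219.589.
At 6826 K (t = 68.26):
  G = 288.1·(68.26 − 60)^(-0.07551) = 288.1·8.26^(-0.07551) = 288.1·0.85263 = 245.642.
Gain = 245.642 / 219.589 = 1.1186 → 1.119.

1.119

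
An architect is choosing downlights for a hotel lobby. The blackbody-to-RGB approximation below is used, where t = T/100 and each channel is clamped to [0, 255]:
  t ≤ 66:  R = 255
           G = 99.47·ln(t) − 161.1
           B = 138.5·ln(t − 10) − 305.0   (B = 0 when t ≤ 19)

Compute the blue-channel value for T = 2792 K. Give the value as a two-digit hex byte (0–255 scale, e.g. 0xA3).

t = 2792/100 = 27.92; the t ≤ 66 branch applies.
B = 138.5·ln(27.92 − 10) − 305.0 = 138.5·ln 17.92 − 305.0 = 138.5·2.8859 − 305.0 = 94.700.
Rounded: 95; in hex, 0x5F.

0x5F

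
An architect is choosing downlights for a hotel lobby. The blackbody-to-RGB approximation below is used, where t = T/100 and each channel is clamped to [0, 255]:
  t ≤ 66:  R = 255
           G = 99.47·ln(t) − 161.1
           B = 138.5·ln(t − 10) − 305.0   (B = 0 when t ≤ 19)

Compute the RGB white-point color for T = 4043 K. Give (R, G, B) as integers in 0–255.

(255, 207, 168)

t = 4043/100 = 40.43; the t ≤ 66 branch applies.
R = 255 by definition for t ≤ 66.
G = 99.47·ln 40.43 − 161.1 = 99.47·3.6996 − 161.1 = 206.896.
B = 138.5·ln(40.43 − 10) − 305.0 = 138.5·ln 30.43 − 305.0 = 138.5·3.4154 − 305.0 = 168.037.
Rounded: (255, 207, 168).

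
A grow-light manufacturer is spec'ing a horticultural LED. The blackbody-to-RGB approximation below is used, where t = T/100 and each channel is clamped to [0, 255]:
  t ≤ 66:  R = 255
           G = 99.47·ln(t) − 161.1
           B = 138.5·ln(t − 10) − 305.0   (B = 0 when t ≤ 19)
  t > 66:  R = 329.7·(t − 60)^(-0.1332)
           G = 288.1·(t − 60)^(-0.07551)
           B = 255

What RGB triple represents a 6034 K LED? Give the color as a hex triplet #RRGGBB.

#FFF7EE

t = 6034/100 = 60.34; the t ≤ 66 branch applies.
R = 255 by definition for t ≤ 66.
G = 99.47·ln 60.34 − 161.1 = 99.47·4.1000 − 161.1 = 246.727.
B = 138.5·ln(60.34 − 10) − 305.0 = 138.5·ln 50.34 − 305.0 = 138.5·3.9188 − 305.0 = 237.754.
Rounded: (255, 247, 238).
In hex: #FFF7EE.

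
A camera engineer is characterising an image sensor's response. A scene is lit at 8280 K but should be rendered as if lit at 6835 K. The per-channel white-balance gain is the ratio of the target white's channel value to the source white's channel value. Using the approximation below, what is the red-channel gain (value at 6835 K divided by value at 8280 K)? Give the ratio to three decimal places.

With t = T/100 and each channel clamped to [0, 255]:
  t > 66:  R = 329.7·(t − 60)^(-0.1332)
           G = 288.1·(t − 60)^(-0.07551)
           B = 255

1.143

At 8280 K (t = 82.8):
  R = 329.7·(82.8 − 60)^(-0.1332) = 329.7·22.8^(-0.1332) = 329.7·0.65936 = 217.391.
At 6835 K (t = 68.35):
  R = 329.7·(68.35 − 60)^(-0.1332) = 329.7·8.35^(-0.1332) = 329.7·0.75376 = 248.514.
Gain = 248.514 / 217.391 = 1.1432 → 1.143.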